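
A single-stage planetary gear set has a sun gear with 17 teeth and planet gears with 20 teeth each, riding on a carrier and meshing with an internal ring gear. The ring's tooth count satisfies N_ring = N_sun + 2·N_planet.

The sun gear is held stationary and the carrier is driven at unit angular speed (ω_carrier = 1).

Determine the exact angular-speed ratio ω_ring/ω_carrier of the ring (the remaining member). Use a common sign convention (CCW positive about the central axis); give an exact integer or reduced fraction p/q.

74/57

N_ring = 17 + 2·20 = 57
17(ω_s−ω_c) = −57(ω_r−ω_c),  ω_s=0, ω_c=1
ω_r = 1 − (17/57)(0−1) = 74/57
ω_r/ω_c = 74/57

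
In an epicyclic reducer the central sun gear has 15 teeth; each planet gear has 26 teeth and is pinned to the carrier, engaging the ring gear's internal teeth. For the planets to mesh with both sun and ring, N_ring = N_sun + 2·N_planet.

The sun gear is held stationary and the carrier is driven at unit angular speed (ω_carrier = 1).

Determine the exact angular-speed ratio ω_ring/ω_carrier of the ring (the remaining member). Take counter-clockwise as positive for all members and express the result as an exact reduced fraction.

N_ring = 15 + 2·26 = 67
15(ω_s−ω_c) = −67(ω_r−ω_c),  ω_s=0, ω_c=1
ω_r = 1 − (15/67)(0−1) = 82/67
ω_r/ω_c = 82/67

82/67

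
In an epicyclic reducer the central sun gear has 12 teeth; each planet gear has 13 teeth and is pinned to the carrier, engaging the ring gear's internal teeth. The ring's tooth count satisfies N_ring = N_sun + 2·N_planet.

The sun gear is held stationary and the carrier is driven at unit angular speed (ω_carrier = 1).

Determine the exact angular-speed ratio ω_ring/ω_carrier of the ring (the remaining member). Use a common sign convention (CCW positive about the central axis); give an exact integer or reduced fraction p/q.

25/19

N_ring = 12 + 2·13 = 38
12(ω_s−ω_c) = −38(ω_r−ω_c),  ω_s=0, ω_c=1
ω_r = 1 − (12/38)(0−1) = 25/19
ω_r/ω_c = 25/19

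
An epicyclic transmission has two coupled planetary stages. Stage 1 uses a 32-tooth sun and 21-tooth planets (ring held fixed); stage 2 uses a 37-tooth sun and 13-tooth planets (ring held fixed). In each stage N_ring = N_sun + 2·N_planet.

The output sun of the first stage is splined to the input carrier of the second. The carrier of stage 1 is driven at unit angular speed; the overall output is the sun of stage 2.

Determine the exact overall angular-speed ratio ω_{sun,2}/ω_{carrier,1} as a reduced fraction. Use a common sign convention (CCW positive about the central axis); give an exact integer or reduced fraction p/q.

1325/148

Stage 1: N_ring = 32 + 2·21 = 74
Stage 1: 32(ω_s−ω_c) = −74(ω_r−ω_c),  ω_r=0, ω_c=1
Stage 1: ω_s = 1 − (74/32)(0−1) = 53/16
  ⇒ ω_s¹/ω_c¹ = 53/16
Stage 2: N_ring = 37 + 2·13 = 63
Stage 2: 37(ω_s−ω_c) = −63(ω_r−ω_c),  ω_r=0, ω_c=1
Stage 2: ω_s = 1 − (63/37)(0−1) = 100/37
  ⇒ ω_s²/ω_c² = 100/37
Coupling ω_c² = ω_s¹ ⇒ overall = 53/16 × 100/37 = 1325/148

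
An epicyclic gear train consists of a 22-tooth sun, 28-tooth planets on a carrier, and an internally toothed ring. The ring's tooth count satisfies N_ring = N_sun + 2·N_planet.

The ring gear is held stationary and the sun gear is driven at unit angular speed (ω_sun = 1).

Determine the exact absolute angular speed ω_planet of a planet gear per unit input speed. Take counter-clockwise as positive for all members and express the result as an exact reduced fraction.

N_ring = 22 + 2·28 = 78
22(ω_s−ω_c) = −78(ω_r−ω_c),  ω_r=0, ω_s=1
22(1−ω_c) = −78(0−ω_c)  ⇒  100ω_c = 22  ⇒  ω_c = 11/50
sun–planet: 22·(1−11/50) = −28·(ω_p−ω_c)  ⇒  ω_p−ω_c = −(22/28)·(39/50) = -429/700
ω_p = 11/50 − 429/700 = -11/28

-11/28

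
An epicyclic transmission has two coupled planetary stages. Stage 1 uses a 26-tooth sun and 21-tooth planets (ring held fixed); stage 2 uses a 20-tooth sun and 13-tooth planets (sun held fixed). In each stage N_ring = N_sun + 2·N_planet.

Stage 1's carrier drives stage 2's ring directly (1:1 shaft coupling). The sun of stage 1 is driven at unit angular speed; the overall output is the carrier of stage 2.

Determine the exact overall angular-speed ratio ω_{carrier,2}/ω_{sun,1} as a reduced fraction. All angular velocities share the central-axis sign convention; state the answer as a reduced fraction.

Stage 1: N_ring = 26 + 2·21 = 68
Stage 1: 26(ω_s−ω_c) = −68(ω_r−ω_c),  ω_r=0, ω_s=1
Stage 1: 26(1−ω_c) = −68(0−ω_c)  ⇒  94ω_c = 26  ⇒  ω_c = 13/47
  ⇒ ω_c¹/ω_s¹ = 13/47
Stage 2: N_ring = 20 + 2·13 = 46
Stage 2: 20(ω_s−ω_c) = −46(ω_r−ω_c),  ω_s=0, ω_r=1
Stage 2: 20(0−ω_c) = −46(1−ω_c)  ⇒  66ω_c = 46  ⇒  ω_c = 23/33
  ⇒ ω_c²/ω_r² = 23/33
Coupling ω_r² = ω_c¹ ⇒ overall = 13/47 × 23/33 = 299/1551

299/1551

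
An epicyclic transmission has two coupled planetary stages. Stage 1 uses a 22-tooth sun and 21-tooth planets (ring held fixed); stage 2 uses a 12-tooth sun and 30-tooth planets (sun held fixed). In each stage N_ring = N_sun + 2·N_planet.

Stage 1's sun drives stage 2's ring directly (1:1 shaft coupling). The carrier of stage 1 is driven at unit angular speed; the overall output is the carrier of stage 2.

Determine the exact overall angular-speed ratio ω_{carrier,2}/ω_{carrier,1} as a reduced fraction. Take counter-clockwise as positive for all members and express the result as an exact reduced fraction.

Stage 1: N_ring = 22 + 2·21 = 64
Stage 1: 22(ω_s−ω_c) = −64(ω_r−ω_c),  ω_r=0, ω_c=1
Stage 1: ω_s = 1 − (64/22)(0−1) = 43/11
  ⇒ ω_s¹/ω_c¹ = 43/11
Stage 2: N_ring = 12 + 2·30 = 72
Stage 2: 12(ω_s−ω_c) = −72(ω_r−ω_c),  ω_s=0, ω_r=1
Stage 2: 12(0−ω_c) = −72(1−ω_c)  ⇒  84ω_c = 72  ⇒  ω_c = 6/7
  ⇒ ω_c²/ω_r² = 6/7
Coupling ω_r² = ω_s¹ ⇒ overall = 43/11 × 6/7 = 258/77

258/77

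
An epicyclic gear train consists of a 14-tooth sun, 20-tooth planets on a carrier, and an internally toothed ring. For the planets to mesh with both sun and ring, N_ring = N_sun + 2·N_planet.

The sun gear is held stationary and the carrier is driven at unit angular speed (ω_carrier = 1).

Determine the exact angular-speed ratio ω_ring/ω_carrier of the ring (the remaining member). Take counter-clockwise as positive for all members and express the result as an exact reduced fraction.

N_ring = 14 + 2·20 = 54
14(ω_s−ω_c) = −54(ω_r−ω_c),  ω_s=0, ω_c=1
ω_r = 1 − (14/54)(0−1) = 34/27
ω_r/ω_c = 34/27

34/27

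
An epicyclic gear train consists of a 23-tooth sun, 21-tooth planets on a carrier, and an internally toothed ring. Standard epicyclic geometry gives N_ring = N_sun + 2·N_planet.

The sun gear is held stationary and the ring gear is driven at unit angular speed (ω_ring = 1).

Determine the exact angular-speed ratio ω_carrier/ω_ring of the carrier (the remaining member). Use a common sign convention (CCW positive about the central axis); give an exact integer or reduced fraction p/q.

N_ring = 23 + 2·21 = 65
23(ω_s−ω_c) = −65(ω_r−ω_c),  ω_s=0, ω_r=1
23(0−ω_c) = −65(1−ω_c)  ⇒  88ω_c = 65  ⇒  ω_c = 65/88
ω_c/ω_r = 65/88

65/88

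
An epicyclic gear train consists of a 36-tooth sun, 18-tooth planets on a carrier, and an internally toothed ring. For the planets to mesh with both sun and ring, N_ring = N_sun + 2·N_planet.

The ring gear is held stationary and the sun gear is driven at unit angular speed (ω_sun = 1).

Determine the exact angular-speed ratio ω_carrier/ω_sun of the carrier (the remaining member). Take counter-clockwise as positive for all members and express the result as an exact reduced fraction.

N_ring = 36 + 2·18 = 72
36(ω_s−ω_c) = −72(ω_r−ω_c),  ω_r=0, ω_s=1
36(1−ω_c) = −72(0−ω_c)  ⇒  108ω_c = 36  ⇒  ω_c = 1/3
ω_c/ω_s = 1/3

1/3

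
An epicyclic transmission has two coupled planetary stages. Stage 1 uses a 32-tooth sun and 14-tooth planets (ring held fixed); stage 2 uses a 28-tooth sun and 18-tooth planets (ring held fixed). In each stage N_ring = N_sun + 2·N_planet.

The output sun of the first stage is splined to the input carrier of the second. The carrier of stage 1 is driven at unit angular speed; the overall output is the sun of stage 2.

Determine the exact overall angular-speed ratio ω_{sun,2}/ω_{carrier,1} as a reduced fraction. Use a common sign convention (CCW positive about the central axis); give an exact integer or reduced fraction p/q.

529/56

Stage 1: N_ring = 32 + 2·14 = 60
Stage 1: 32(ω_s−ω_c) = −60(ω_r−ω_c),  ω_r=0, ω_c=1
Stage 1: ω_s = 1 − (60/32)(0−1) = 23/8
  ⇒ ω_s¹/ω_c¹ = 23/8
Stage 2: N_ring = 28 + 2·18 = 64
Stage 2: 28(ω_s−ω_c) = −64(ω_r−ω_c),  ω_r=0, ω_c=1
Stage 2: ω_s = 1 − (64/28)(0−1) = 23/7
  ⇒ ω_s²/ω_c² = 23/7
Coupling ω_c² = ω_s¹ ⇒ overall = 23/8 × 23/7 = 529/56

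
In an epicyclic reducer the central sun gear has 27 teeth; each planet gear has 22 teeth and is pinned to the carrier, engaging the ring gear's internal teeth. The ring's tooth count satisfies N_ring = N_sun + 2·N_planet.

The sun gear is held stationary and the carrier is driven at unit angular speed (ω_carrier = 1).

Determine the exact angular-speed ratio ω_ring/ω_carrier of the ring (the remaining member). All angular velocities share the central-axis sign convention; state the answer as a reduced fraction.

N_ring = 27 + 2·22 = 71
27(ω_s−ω_c) = −71(ω_r−ω_c),  ω_s=0, ω_c=1
ω_r = 1 − (27/71)(0−1) = 98/71
ω_r/ω_c = 98/71

98/71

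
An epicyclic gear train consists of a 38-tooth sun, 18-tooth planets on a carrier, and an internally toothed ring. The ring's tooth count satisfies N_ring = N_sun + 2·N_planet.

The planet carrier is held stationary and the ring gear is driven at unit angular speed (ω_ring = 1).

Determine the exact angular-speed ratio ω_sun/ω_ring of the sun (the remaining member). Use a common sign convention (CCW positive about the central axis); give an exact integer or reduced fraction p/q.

-37/19

N_ring = 38 + 2·18 = 74
38(ω_s−ω_c) = −74(ω_r−ω_c),  ω_c=0, ω_r=1
ω_s = 0 − (74/38)(1−0) = -37/19
ω_s/ω_r = -37/19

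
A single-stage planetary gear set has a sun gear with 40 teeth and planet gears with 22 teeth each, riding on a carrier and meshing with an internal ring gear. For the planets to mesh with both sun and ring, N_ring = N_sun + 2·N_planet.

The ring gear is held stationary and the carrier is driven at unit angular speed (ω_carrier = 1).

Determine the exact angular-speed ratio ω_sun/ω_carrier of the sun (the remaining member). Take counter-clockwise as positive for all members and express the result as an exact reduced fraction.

31/10

N_ring = 40 + 2·22 = 84
40(ω_s−ω_c) = −84(ω_r−ω_c),  ω_r=0, ω_c=1
ω_s = 1 − (84/40)(0−1) = 31/10
ω_s/ω_c = 31/10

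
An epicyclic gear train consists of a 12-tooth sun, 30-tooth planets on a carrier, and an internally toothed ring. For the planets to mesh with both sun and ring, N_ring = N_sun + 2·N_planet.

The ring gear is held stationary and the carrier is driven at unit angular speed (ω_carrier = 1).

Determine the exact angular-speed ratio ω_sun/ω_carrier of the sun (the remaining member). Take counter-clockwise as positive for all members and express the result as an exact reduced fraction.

N_ring = 12 + 2·30 = 72
12(ω_s−ω_c) = −72(ω_r−ω_c),  ω_r=0, ω_c=1
ω_s = 1 − (72/12)(0−1) = 7
ω_s/ω_c = 7

7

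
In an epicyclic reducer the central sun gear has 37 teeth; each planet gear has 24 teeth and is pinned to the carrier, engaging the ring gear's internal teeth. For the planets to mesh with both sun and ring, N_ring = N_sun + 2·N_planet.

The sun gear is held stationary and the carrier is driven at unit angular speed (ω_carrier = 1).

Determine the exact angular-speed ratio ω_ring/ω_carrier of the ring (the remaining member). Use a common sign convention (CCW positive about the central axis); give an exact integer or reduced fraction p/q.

N_ring = 37 + 2·24 = 85
37(ω_s−ω_c) = −85(ω_r−ω_c),  ω_s=0, ω_c=1
ω_r = 1 − (37/85)(0−1) = 122/85
ω_r/ω_c = 122/85

122/85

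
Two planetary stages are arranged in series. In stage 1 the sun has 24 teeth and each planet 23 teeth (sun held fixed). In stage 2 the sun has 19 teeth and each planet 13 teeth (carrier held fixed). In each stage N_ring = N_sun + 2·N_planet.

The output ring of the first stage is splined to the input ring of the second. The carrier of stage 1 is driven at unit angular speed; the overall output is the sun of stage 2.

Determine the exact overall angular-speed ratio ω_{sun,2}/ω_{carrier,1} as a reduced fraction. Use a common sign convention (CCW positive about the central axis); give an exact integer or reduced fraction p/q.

-423/133

Stage 1: N_ring = 24 + 2·23 = 70
Stage 1: 24(ω_s−ω_c) = −70(ω_r−ω_c),  ω_s=0, ω_c=1
Stage 1: ω_r = 1 − (24/70)(0−1) = 47/35
  ⇒ ω_r¹/ω_c¹ = 47/35
Stage 2: N_ring = 19 + 2·13 = 45
Stage 2: 19(ω_s−ω_c) = −45(ω_r−ω_c),  ω_c=0, ω_r=1
Stage 2: ω_s = 0 − (45/19)(1−0) = -45/19
  ⇒ ω_s²/ω_r² = -45/19
Coupling ω_r² = ω_r¹ ⇒ overall = 47/35 × -45/19 = -423/133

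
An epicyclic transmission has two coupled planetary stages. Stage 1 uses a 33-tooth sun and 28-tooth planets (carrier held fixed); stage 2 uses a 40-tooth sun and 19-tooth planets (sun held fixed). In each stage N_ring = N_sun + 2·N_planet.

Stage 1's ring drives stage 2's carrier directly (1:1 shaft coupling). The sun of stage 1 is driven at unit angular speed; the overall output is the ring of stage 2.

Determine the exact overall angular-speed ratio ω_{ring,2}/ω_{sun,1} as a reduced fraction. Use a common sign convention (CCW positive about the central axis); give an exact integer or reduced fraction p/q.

Stage 1: N_ring = 33 + 2·28 = 89
Stage 1: 33(ω_s−ω_c) = −89(ω_r−ω_c),  ω_c=0, ω_s=1
Stage 1: ω_r = 0 − (33/89)(1−0) = -33/89
  ⇒ ω_r¹/ω_s¹ = -33/89
Stage 2: N_ring = 40 + 2·19 = 78
Stage 2: 40(ω_s−ω_c) = −78(ω_r−ω_c),  ω_s=0, ω_c=1
Stage 2: ω_r = 1 − (40/78)(0−1) = 59/39
  ⇒ ω_r²/ω_c² = 59/39
Coupling ω_c² = ω_r¹ ⇒ overall = -33/89 × 59/39 = -649/1157

-649/1157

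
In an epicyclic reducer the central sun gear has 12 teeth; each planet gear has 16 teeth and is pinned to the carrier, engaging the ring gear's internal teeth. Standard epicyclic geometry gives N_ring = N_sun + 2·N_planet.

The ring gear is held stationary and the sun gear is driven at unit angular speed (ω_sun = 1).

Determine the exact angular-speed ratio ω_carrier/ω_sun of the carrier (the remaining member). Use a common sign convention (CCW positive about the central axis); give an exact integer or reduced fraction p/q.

3/14

N_ring = 12 + 2·16 = 44
12(ω_s−ω_c) = −44(ω_r−ω_c),  ω_r=0, ω_s=1
12(1−ω_c) = −44(0−ω_c)  ⇒  56ω_c = 12  ⇒  ω_c = 3/14
ω_c/ω_s = 3/14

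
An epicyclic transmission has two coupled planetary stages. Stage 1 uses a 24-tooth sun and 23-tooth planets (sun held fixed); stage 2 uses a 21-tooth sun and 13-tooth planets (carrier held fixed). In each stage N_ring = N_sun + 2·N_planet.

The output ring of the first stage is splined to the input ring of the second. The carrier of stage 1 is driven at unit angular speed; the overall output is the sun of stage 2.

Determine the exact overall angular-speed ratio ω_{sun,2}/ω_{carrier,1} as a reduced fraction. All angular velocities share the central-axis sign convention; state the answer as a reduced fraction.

Stage 1: N_ring = 24 + 2·23 = 70
Stage 1: 24(ω_s−ω_c) = −70(ω_r−ω_c),  ω_s=0, ω_c=1
Stage 1: ω_r = 1 − (24/70)(0−1) = 47/35
  ⇒ ω_r¹/ω_c¹ = 47/35
Stage 2: N_ring = 21 + 2·13 = 47
Stage 2: 21(ω_s−ω_c) = −47(ω_r−ω_c),  ω_c=0, ω_r=1
Stage 2: ω_s = 0 − (47/21)(1−0) = -47/21
  ⇒ ω_s²/ω_r² = -47/21
Coupling ω_r² = ω_r¹ ⇒ overall = 47/35 × -47/21 = -2209/735

-2209/735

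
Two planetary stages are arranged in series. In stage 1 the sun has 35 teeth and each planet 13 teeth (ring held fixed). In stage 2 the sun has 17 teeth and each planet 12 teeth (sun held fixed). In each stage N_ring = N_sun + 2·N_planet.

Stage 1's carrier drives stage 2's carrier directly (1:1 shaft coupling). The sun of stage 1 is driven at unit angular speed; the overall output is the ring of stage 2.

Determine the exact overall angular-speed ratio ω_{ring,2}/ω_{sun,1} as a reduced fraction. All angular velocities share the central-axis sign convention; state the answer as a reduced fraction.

1015/1968

Stage 1: N_ring = 35 + 2·13 = 61
Stage 1: 35(ω_s−ω_c) = −61(ω_r−ω_c),  ω_r=0, ω_s=1
Stage 1: 35(1−ω_c) = −61(0−ω_c)  ⇒  96ω_c = 35  ⇒  ω_c = 35/96
  ⇒ ω_c¹/ω_s¹ = 35/96
Stage 2: N_ring = 17 + 2·12 = 41
Stage 2: 17(ω_s−ω_c) = −41(ω_r−ω_c),  ω_s=0, ω_c=1
Stage 2: ω_r = 1 − (17/41)(0−1) = 58/41
  ⇒ ω_r²/ω_c² = 58/41
Coupling ω_c² = ω_c¹ ⇒ overall = 35/96 × 58/41 = 1015/1968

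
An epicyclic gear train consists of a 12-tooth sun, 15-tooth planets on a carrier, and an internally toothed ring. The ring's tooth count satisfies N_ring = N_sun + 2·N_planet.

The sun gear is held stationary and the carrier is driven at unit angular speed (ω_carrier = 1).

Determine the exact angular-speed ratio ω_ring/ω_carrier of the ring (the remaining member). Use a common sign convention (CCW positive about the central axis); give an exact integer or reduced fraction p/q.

9/7

N_ring = 12 + 2·15 = 42
12(ω_s−ω_c) = −42(ω_r−ω_c),  ω_s=0, ω_c=1
ω_r = 1 − (12/42)(0−1) = 9/7
ω_r/ω_c = 9/7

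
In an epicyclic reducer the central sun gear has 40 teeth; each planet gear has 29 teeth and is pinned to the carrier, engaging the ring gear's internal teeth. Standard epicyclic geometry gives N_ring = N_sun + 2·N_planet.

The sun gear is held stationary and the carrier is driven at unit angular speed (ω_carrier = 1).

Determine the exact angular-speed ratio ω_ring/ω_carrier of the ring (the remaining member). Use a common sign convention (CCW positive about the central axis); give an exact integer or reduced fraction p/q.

N_ring = 40 + 2·29 = 98
40(ω_s−ω_c) = −98(ω_r−ω_c),  ω_s=0, ω_c=1
ω_r = 1 − (40/98)(0−1) = 69/49
ω_r/ω_c = 69/49

69/49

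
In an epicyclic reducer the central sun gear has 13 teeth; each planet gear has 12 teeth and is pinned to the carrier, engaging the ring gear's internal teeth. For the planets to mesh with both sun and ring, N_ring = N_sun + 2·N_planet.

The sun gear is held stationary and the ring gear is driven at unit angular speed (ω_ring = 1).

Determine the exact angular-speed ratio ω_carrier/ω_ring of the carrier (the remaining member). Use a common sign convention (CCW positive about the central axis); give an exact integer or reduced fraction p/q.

37/50

N_ring = 13 + 2·12 = 37
13(ω_s−ω_c) = −37(ω_r−ω_c),  ω_s=0, ω_r=1
13(0−ω_c) = −37(1−ω_c)  ⇒  50ω_c = 37  ⇒  ω_c = 37/50
ω_c/ω_r = 37/50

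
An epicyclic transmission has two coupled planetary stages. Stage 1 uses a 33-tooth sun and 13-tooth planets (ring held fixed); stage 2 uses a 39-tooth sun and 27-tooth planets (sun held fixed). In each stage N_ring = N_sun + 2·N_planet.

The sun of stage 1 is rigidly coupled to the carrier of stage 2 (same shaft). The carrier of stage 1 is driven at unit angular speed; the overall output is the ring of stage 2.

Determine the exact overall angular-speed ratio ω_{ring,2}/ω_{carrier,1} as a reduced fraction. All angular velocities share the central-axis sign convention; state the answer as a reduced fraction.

Stage 1: N_ring = 33 + 2·13 = 59
Stage 1: 33(ω_s−ω_c) = −59(ω_r−ω_c),  ω_r=0, ω_c=1
Stage 1: ω_s = 1 − (59/33)(0−1) = 92/33
  ⇒ ω_s¹/ω_c¹ = 92/33
Stage 2: N_ring = 39 + 2·27 = 93
Stage 2: 39(ω_s−ω_c) = −93(ω_r−ω_c),  ω_s=0, ω_c=1
Stage 2: ω_r = 1 − (39/93)(0−1) = 44/31
  ⇒ ω_r²/ω_c² = 44/31
Coupling ω_c² = ω_s¹ ⇒ overall = 92/33 × 44/31 = 368/93

368/93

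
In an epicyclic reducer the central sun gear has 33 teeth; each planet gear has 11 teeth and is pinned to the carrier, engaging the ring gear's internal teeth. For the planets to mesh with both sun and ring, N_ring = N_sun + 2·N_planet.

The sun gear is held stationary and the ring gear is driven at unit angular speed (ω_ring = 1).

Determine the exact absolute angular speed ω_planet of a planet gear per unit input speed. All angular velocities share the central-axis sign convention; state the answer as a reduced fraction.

N_ring = 33 + 2·11 = 55
33(ω_s−ω_c) = −55(ω_r−ω_c),  ω_s=0, ω_r=1
33(0−ω_c) = −55(1−ω_c)  ⇒  88ω_c = 55  ⇒  ω_c = 5/8
sun–planet: 33·(0−5/8) = −11·(ω_p−ω_c)  ⇒  ω_p−ω_c = −(33/11)·(-5/8) = 15/8
ω_p = 5/8 + 15/8 = 5/2

5/2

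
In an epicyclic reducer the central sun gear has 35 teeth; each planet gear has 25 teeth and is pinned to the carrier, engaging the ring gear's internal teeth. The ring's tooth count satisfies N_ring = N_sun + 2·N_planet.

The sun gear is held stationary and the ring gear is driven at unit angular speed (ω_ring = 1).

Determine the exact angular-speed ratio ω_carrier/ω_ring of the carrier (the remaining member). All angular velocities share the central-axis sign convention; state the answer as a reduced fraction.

N_ring = 35 + 2·25 = 85
35(ω_s−ω_c) = −85(ω_r−ω_c),  ω_s=0, ω_r=1
35(0−ω_c) = −85(1−ω_c)  ⇒  120ω_c = 85  ⇒  ω_c = 17/24
ω_c/ω_r = 17/24

17/24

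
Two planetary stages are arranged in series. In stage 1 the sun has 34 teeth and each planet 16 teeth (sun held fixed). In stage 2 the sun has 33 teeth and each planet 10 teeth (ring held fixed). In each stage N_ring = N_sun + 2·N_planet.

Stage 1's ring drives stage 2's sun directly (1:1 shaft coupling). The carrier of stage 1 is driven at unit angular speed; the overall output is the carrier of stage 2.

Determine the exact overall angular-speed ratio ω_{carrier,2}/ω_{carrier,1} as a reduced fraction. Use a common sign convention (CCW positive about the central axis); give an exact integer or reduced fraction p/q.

25/43

Stage 1: N_ring = 34 + 2·16 = 66
Stage 1: 34(ω_s−ω_c) = −66(ω_r−ω_c),  ω_s=0, ω_c=1
Stage 1: ω_r = 1 − (34/66)(0−1) = 50/33
  ⇒ ω_r¹/ω_c¹ = 50/33
Stage 2: N_ring = 33 + 2·10 = 53
Stage 2: 33(ω_s−ω_c) = −53(ω_r−ω_c),  ω_r=0, ω_s=1
Stage 2: 33(1−ω_c) = −53(0−ω_c)  ⇒  86ω_c = 33  ⇒  ω_c = 33/86
  ⇒ ω_c²/ω_s² = 33/86
Coupling ω_s² = ω_r¹ ⇒ overall = 50/33 × 33/86 = 25/43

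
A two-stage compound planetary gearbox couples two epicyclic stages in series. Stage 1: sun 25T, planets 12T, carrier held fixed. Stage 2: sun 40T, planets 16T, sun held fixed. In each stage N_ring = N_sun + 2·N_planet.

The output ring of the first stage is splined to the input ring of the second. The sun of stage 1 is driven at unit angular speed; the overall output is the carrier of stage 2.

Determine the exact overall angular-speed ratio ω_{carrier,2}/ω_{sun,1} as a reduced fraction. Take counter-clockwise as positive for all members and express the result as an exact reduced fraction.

Stage 1: N_ring = 25 + 2·12 = 49
Stage 1: 25(ω_s−ω_c) = −49(ω_r−ω_c),  ω_c=0, ω_s=1
Stage 1: ω_r = 0 − (25/49)(1−0) = -25/49
  ⇒ ω_r¹/ω_s¹ = -25/49
Stage 2: N_ring = 40 + 2·16 = 72
Stage 2: 40(ω_s−ω_c) = −72(ω_r−ω_c),  ω_s=0, ω_r=1
Stage 2: 40(0−ω_c) = −72(1−ω_c)  ⇒  112ω_c = 72  ⇒  ω_c = 9/14
  ⇒ ω_c²/ω_r² = 9/14
Coupling ω_r² = ω_r¹ ⇒ overall = -25/49 × 9/14 = -225/686

-225/686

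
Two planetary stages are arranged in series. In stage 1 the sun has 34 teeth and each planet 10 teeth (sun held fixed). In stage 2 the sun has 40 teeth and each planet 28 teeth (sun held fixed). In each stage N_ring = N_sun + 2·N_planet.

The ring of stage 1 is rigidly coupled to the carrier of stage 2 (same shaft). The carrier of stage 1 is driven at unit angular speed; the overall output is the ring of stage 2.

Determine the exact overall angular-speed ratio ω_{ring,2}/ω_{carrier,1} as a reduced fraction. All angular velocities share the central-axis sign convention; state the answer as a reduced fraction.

187/81

Stage 1: N_ring = 34 + 2·10 = 54
Stage 1: 34(ω_s−ω_c) = −54(ω_r−ω_c),  ω_s=0, ω_c=1
Stage 1: ω_r = 1 − (34/54)(0−1) = 44/27
  ⇒ ω_r¹/ω_c¹ = 44/27
Stage 2: N_ring = 40 + 2·28 = 96
Stage 2: 40(ω_s−ω_c) = −96(ω_r−ω_c),  ω_s=0, ω_c=1
Stage 2: ω_r = 1 − (40/96)(0−1) = 17/12
  ⇒ ω_r²/ω_c² = 17/12
Coupling ω_c² = ω_r¹ ⇒ overall = 44/27 × 17/12 = 187/81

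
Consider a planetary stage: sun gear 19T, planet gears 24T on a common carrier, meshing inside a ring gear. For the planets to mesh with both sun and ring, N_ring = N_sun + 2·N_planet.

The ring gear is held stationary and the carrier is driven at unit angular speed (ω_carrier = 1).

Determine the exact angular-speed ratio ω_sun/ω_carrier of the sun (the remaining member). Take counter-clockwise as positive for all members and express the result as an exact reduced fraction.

86/19

N_ring = 19 + 2·24 = 67
19(ω_s−ω_c) = −67(ω_r−ω_c),  ω_r=0, ω_c=1
ω_s = 1 − (67/19)(0−1) = 86/19
ω_s/ω_c = 86/19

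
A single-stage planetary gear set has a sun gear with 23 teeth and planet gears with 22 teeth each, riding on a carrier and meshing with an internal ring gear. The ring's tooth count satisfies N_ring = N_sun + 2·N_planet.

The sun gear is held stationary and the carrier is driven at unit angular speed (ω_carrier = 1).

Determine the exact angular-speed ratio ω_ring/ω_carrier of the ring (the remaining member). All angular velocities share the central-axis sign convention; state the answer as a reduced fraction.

90/67

N_ring = 23 + 2·22 = 67
23(ω_s−ω_c) = −67(ω_r−ω_c),  ω_s=0, ω_c=1
ω_r = 1 − (23/67)(0−1) = 90/67
ω_r/ω_c = 90/67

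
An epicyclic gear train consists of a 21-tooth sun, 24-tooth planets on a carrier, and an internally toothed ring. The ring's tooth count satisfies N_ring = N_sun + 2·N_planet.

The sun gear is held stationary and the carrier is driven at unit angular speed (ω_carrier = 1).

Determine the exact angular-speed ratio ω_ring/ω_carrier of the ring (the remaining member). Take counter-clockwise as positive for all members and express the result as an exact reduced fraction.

N_ring = 21 + 2·24 = 69
21(ω_s−ω_c) = −69(ω_r−ω_c),  ω_s=0, ω_c=1
ω_r = 1 − (21/69)(0−1) = 30/23
ω_r/ω_c = 30/23

30/23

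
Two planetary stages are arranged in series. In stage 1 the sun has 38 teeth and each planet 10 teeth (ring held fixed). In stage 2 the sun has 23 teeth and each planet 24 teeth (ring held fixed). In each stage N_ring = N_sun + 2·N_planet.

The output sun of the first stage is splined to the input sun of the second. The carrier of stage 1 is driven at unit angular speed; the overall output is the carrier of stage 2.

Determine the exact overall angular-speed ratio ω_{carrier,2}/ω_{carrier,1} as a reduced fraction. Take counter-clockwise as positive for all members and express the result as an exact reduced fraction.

552/893

Stage 1: N_ring = 38 + 2·10 = 58
Stage 1: 38(ω_s−ω_c) = −58(ω_r−ω_c),  ω_r=0, ω_c=1
Stage 1: ω_s = 1 − (58/38)(0−1) = 48/19
  ⇒ ω_s¹/ω_c¹ = 48/19
Stage 2: N_ring = 23 + 2·24 = 71
Stage 2: 23(ω_s−ω_c) = −71(ω_r−ω_c),  ω_r=0, ω_s=1
Stage 2: 23(1−ω_c) = −71(0−ω_c)  ⇒  94ω_c = 23  ⇒  ω_c = 23/94
  ⇒ ω_c²/ω_s² = 23/94
Coupling ω_s² = ω_s¹ ⇒ overall = 48/19 × 23/94 = 552/893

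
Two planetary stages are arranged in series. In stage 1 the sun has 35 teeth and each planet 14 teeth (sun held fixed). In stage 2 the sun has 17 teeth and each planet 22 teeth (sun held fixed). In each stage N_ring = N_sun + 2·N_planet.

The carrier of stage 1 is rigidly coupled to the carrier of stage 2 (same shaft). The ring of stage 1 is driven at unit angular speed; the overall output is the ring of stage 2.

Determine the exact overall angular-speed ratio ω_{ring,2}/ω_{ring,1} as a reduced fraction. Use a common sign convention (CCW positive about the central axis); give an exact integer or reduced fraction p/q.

351/427

Stage 1: N_ring = 35 + 2·14 = 63
Stage 1: 35(ω_s−ω_c) = −63(ω_r−ω_c),  ω_s=0, ω_r=1
Stage 1: 35(0−ω_c) = −63(1−ω_c)  ⇒  98ω_c = 63  ⇒  ω_c = 9/14
  ⇒ ω_c¹/ω_r¹ = 9/14
Stage 2: N_ring = 17 + 2·22 = 61
Stage 2: 17(ω_s−ω_c) = −61(ω_r−ω_c),  ω_s=0, ω_c=1
Stage 2: ω_r = 1 − (17/61)(0−1) = 78/61
  ⇒ ω_r²/ω_c² = 78/61
Coupling ω_c² = ω_c¹ ⇒ overall = 9/14 × 78/61 = 351/427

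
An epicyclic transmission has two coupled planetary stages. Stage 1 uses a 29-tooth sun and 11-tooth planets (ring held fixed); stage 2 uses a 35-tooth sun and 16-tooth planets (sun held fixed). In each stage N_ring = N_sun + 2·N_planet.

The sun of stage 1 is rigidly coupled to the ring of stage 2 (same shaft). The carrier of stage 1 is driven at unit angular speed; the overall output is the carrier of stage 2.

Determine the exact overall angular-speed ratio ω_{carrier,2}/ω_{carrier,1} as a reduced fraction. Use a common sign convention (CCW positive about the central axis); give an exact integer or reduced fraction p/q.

Stage 1: N_ring = 29 + 2·11 = 51
Stage 1: 29(ω_s−ω_c) = −51(ω_r−ω_c),  ω_r=0, ω_c=1
Stage 1: ω_s = 1 − (51/29)(0−1) = 80/29
  ⇒ ω_s¹/ω_c¹ = 80/29
Stage 2: N_ring = 35 + 2·16 = 67
Stage 2: 35(ω_s−ω_c) = −67(ω_r−ω_c),  ω_s=0, ω_r=1
Stage 2: 35(0−ω_c) = −67(1−ω_c)  ⇒  102ω_c = 67  ⇒  ω_c = 67/102
  ⇒ ω_c²/ω_r² = 67/102
Coupling ω_r² = ω_s¹ ⇒ overall = 80/29 × 67/102 = 2680/1479

2680/1479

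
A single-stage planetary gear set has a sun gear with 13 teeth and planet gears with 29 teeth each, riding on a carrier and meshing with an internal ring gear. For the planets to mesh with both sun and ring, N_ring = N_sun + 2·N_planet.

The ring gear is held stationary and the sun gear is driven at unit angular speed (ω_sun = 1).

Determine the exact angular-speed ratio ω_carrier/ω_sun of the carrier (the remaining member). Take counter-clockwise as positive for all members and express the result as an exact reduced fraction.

N_ring = 13 + 2·29 = 71
13(ω_s−ω_c) = −71(ω_r−ω_c),  ω_r=0, ω_s=1
13(1−ω_c) = −71(0−ω_c)  ⇒  84ω_c = 13  ⇒  ω_c = 13/84
ω_c/ω_s = 13/84

13/84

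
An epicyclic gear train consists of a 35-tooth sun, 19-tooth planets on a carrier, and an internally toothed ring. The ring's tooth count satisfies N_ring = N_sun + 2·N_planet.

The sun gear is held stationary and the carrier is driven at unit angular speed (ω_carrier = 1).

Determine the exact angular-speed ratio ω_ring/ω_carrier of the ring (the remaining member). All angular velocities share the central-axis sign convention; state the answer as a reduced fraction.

N_ring = 35 + 2·19 = 73
35(ω_s−ω_c) = −73(ω_r−ω_c),  ω_s=0, ω_c=1
ω_r = 1 − (35/73)(0−1) = 108/73
ω_r/ω_c = 108/73

108/73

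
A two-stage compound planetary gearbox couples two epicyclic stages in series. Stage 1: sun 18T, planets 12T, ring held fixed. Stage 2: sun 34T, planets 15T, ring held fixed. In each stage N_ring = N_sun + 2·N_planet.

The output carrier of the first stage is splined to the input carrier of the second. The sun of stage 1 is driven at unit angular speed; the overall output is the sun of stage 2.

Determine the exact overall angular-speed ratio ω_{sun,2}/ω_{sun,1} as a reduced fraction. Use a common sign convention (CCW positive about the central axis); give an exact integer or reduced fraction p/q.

Stage 1: N_ring = 18 + 2·12 = 42
Stage 1: 18(ω_s−ω_c) = −42(ω_r−ω_c),  ω_r=0, ω_s=1
Stage 1: 18(1−ω_c) = −42(0−ω_c)  ⇒  60ω_c = 18  ⇒  ω_c = 3/10
  ⇒ ω_c¹/ω_s¹ = 3/10
Stage 2: N_ring = 34 + 2·15 = 64
Stage 2: 34(ω_s−ω_c) = −64(ω_r−ω_c),  ω_r=0, ω_c=1
Stage 2: ω_s = 1 − (64/34)(0−1) = 49/17
  ⇒ ω_s²/ω_c² = 49/17
Coupling ω_c² = ω_c¹ ⇒ overall = 3/10 × 49/17 = 147/170

147/170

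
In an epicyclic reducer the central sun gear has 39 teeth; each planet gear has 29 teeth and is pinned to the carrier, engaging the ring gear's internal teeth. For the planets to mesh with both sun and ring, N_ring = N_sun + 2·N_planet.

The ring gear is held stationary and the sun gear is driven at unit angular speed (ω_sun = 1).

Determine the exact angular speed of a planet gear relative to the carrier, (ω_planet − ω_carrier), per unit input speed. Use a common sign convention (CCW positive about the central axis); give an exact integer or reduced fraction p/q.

-3783/3944

N_ring = 39 + 2·29 = 97
39(ω_s−ω_c) = −97(ω_r−ω_c),  ω_r=0, ω_s=1
39(1−ω_c) = −97(0−ω_c)  ⇒  136ω_c = 39  ⇒  ω_c = 39/136
sun–planet: 39·(1−39/136) = −29·(ω_p−ω_c)  ⇒  ω_p−ω_c = −(39/29)·(97/136) = -3783/3944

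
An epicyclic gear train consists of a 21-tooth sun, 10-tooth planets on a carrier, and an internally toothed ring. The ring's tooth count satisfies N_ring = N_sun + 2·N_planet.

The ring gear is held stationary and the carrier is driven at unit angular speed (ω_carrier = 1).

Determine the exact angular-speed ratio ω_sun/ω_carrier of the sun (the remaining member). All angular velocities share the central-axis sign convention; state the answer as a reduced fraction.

62/21

N_ring = 21 + 2·10 = 41
21(ω_s−ω_c) = −41(ω_r−ω_c),  ω_r=0, ω_c=1
ω_s = 1 − (41/21)(0−1) = 62/21
ω_s/ω_c = 62/21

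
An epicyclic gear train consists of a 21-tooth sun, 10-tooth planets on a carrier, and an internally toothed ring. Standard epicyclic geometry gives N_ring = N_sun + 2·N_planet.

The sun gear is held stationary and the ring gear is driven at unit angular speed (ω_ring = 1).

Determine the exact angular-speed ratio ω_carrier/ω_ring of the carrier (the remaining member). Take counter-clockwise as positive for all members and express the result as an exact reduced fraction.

41/62

N_ring = 21 + 2·10 = 41
21(ω_s−ω_c) = −41(ω_r−ω_c),  ω_s=0, ω_r=1
21(0−ω_c) = −41(1−ω_c)  ⇒  62ω_c = 41  ⇒  ω_c = 41/62
ω_c/ω_r = 41/62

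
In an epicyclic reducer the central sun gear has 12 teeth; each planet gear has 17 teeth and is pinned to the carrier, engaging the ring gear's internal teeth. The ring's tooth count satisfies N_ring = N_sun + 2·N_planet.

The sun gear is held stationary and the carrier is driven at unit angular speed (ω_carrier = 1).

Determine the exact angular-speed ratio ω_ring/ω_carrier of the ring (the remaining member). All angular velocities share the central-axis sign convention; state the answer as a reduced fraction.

N_ring = 12 + 2·17 = 46
12(ω_s−ω_c) = −46(ω_r−ω_c),  ω_s=0, ω_c=1
ω_r = 1 − (12/46)(0−1) = 29/23
ω_r/ω_c = 29/23

29/23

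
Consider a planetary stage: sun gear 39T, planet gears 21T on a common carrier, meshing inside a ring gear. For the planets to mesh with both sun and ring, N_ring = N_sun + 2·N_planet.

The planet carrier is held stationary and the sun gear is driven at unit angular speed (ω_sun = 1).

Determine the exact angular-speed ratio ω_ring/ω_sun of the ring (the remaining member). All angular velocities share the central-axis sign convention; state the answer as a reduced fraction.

N_ring = 39 + 2·21 = 81
39(ω_s−ω_c) = −81(ω_r−ω_c),  ω_c=0, ω_s=1
ω_r = 0 − (39/81)(1−0) = -13/27
ω_r/ω_s = -13/27

-13/27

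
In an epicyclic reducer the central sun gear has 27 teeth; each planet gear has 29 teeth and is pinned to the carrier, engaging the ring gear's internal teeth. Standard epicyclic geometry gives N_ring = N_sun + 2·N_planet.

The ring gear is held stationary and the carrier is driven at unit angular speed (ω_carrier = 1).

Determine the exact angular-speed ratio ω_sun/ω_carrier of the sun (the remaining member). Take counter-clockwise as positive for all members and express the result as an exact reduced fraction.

112/27

N_ring = 27 + 2·29 = 85
27(ω_s−ω_c) = −85(ω_r−ω_c),  ω_r=0, ω_c=1
ω_s = 1 − (85/27)(0−1) = 112/27
ω_s/ω_c = 112/27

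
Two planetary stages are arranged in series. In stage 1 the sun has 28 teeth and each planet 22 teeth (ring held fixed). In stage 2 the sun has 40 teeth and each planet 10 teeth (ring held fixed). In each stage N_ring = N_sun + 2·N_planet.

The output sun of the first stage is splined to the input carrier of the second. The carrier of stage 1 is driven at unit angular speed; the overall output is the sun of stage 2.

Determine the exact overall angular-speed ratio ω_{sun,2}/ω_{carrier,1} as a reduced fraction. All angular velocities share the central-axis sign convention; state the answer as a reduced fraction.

Stage 1: N_ring = 28 + 2·22 = 72
Stage 1: 28(ω_s−ω_c) = −72(ω_r−ω_c),  ω_r=0, ω_c=1
Stage 1: ω_s = 1 − (72/28)(0−1) = 25/7
  ⇒ ω_s¹/ω_c¹ = 25/7
Stage 2: N_ring = 40 + 2·10 = 60
Stage 2: 40(ω_s−ω_c) = −60(ω_r−ω_c),  ω_r=0, ω_c=1
Stage 2: ω_s = 1 − (60/40)(0−1) = 5/2
  ⇒ ω_s²/ω_c² = 5/2
Coupling ω_c² = ω_s¹ ⇒ overall = 25/7 × 5/2 = 125/14

125/14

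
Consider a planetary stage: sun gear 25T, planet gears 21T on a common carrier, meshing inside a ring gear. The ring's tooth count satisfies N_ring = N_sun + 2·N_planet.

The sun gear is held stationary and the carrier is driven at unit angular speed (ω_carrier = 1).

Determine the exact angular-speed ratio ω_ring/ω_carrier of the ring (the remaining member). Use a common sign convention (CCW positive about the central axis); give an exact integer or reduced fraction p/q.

N_ring = 25 + 2·21 = 67
25(ω_s−ω_c) = −67(ω_r−ω_c),  ω_s=0, ω_c=1
ω_r = 1 − (25/67)(0−1) = 92/67
ω_r/ω_c = 92/67

92/67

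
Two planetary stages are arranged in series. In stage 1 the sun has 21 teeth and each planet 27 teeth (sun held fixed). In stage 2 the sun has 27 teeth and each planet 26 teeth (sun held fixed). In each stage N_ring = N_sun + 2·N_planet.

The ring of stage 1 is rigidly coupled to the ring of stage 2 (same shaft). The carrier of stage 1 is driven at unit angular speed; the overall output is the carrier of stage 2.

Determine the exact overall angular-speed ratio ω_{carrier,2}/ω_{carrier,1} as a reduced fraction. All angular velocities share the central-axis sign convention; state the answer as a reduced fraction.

1264/1325

Stage 1: N_ring = 21 + 2·27 = 75
Stage 1: 21(ω_s−ω_c) = −75(ω_r−ω_c),  ω_s=0, ω_c=1
Stage 1: ω_r = 1 − (21/75)(0−1) = 32/25
  ⇒ ω_r¹/ω_c¹ = 32/25
Stage 2: N_ring = 27 + 2·26 = 79
Stage 2: 27(ω_s−ω_c) = −79(ω_r−ω_c),  ω_s=0, ω_r=1
Stage 2: 27(0−ω_c) = −79(1−ω_c)  ⇒  106ω_c = 79  ⇒  ω_c = 79/106
  ⇒ ω_c²/ω_r² = 79/106
Coupling ω_r² = ω_r¹ ⇒ overall = 32/25 × 79/106 = 1264/1325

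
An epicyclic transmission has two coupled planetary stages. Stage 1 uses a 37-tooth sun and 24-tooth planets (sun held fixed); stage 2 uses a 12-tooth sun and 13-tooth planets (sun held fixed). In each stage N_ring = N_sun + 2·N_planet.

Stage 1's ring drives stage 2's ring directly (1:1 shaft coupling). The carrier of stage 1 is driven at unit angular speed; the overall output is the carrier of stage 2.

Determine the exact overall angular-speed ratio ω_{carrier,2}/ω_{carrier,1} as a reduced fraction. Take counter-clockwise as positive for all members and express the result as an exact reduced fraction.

Stage 1: N_ring = 37 + 2·24 = 85
Stage 1: 37(ω_s−ω_c) = −85(ω_r−ω_c),  ω_s=0, ω_c=1
Stage 1: ω_r = 1 − (37/85)(0−1) = 122/85
  ⇒ ω_r¹/ω_c¹ = 122/85
Stage 2: N_ring = 12 + 2·13 = 38
Stage 2: 12(ω_s−ω_c) = −38(ω_r−ω_c),  ω_s=0, ω_r=1
Stage 2: 12(0−ω_c) = −38(1−ω_c)  ⇒  50ω_c = 38  ⇒  ω_c = 19/25
  ⇒ ω_c²/ω_r² = 19/25
Coupling ω_r² = ω_r¹ ⇒ overall = 122/85 × 19/25 = 2318/2125

2318/2125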